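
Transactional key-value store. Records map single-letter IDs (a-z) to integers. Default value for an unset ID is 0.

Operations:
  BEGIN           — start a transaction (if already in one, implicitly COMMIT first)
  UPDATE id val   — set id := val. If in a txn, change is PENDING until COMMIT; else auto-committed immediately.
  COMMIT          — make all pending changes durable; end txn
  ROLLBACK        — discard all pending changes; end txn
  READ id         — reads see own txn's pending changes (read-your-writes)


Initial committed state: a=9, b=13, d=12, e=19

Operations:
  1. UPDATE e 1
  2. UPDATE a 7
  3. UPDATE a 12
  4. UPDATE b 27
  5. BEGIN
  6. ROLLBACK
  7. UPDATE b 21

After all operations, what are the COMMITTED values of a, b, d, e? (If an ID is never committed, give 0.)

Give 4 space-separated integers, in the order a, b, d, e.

Answer: 12 21 12 1

Derivation:
Initial committed: {a=9, b=13, d=12, e=19}
Op 1: UPDATE e=1 (auto-commit; committed e=1)
Op 2: UPDATE a=7 (auto-commit; committed a=7)
Op 3: UPDATE a=12 (auto-commit; committed a=12)
Op 4: UPDATE b=27 (auto-commit; committed b=27)
Op 5: BEGIN: in_txn=True, pending={}
Op 6: ROLLBACK: discarded pending []; in_txn=False
Op 7: UPDATE b=21 (auto-commit; committed b=21)
Final committed: {a=12, b=21, d=12, e=1}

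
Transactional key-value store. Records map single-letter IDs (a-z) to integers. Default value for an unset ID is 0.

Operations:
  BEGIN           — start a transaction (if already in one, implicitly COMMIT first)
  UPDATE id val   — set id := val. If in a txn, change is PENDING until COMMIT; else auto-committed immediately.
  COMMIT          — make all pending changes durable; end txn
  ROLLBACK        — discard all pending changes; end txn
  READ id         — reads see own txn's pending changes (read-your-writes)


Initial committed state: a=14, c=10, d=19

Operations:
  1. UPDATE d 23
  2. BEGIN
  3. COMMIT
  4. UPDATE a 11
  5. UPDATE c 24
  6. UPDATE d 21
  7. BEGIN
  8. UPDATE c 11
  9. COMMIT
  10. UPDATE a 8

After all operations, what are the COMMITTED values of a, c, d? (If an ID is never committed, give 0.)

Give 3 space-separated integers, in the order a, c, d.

Initial committed: {a=14, c=10, d=19}
Op 1: UPDATE d=23 (auto-commit; committed d=23)
Op 2: BEGIN: in_txn=True, pending={}
Op 3: COMMIT: merged [] into committed; committed now {a=14, c=10, d=23}
Op 4: UPDATE a=11 (auto-commit; committed a=11)
Op 5: UPDATE c=24 (auto-commit; committed c=24)
Op 6: UPDATE d=21 (auto-commit; committed d=21)
Op 7: BEGIN: in_txn=True, pending={}
Op 8: UPDATE c=11 (pending; pending now {c=11})
Op 9: COMMIT: merged ['c'] into committed; committed now {a=11, c=11, d=21}
Op 10: UPDATE a=8 (auto-commit; committed a=8)
Final committed: {a=8, c=11, d=21}

Answer: 8 11 21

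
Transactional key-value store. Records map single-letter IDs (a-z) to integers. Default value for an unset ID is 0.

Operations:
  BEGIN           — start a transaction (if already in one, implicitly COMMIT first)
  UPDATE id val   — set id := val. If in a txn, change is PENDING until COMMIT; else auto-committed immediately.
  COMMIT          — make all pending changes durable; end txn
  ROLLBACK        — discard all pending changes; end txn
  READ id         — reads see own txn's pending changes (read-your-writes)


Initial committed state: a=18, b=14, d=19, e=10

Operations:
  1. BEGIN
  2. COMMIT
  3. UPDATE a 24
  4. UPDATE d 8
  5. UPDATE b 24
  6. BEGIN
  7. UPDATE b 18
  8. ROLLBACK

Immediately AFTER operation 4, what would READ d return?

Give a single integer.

Answer: 8

Derivation:
Initial committed: {a=18, b=14, d=19, e=10}
Op 1: BEGIN: in_txn=True, pending={}
Op 2: COMMIT: merged [] into committed; committed now {a=18, b=14, d=19, e=10}
Op 3: UPDATE a=24 (auto-commit; committed a=24)
Op 4: UPDATE d=8 (auto-commit; committed d=8)
After op 4: visible(d) = 8 (pending={}, committed={a=24, b=14, d=8, e=10})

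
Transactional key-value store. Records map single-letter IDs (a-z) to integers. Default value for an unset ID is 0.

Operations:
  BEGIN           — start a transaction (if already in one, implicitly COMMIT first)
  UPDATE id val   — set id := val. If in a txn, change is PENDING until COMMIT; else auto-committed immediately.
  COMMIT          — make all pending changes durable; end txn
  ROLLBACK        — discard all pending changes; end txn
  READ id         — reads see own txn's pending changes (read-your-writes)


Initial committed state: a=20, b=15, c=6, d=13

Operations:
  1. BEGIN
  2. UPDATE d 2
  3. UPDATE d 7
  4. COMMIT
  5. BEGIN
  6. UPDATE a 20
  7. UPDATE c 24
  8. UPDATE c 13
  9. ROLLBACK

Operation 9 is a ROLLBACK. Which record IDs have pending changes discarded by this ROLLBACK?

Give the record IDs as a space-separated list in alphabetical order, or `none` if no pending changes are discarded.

Initial committed: {a=20, b=15, c=6, d=13}
Op 1: BEGIN: in_txn=True, pending={}
Op 2: UPDATE d=2 (pending; pending now {d=2})
Op 3: UPDATE d=7 (pending; pending now {d=7})
Op 4: COMMIT: merged ['d'] into committed; committed now {a=20, b=15, c=6, d=7}
Op 5: BEGIN: in_txn=True, pending={}
Op 6: UPDATE a=20 (pending; pending now {a=20})
Op 7: UPDATE c=24 (pending; pending now {a=20, c=24})
Op 8: UPDATE c=13 (pending; pending now {a=20, c=13})
Op 9: ROLLBACK: discarded pending ['a', 'c']; in_txn=False
ROLLBACK at op 9 discards: ['a', 'c']

Answer: a c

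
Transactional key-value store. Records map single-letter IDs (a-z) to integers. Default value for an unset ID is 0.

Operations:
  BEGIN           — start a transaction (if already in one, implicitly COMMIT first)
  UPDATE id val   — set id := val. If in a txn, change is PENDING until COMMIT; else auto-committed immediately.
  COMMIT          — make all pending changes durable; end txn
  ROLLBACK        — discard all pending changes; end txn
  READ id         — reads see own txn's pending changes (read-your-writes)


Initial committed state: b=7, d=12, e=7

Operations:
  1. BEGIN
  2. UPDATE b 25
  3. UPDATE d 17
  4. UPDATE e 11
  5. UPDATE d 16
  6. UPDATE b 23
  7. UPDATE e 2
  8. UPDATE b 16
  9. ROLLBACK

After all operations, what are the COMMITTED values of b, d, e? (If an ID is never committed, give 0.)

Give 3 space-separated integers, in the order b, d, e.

Answer: 7 12 7

Derivation:
Initial committed: {b=7, d=12, e=7}
Op 1: BEGIN: in_txn=True, pending={}
Op 2: UPDATE b=25 (pending; pending now {b=25})
Op 3: UPDATE d=17 (pending; pending now {b=25, d=17})
Op 4: UPDATE e=11 (pending; pending now {b=25, d=17, e=11})
Op 5: UPDATE d=16 (pending; pending now {b=25, d=16, e=11})
Op 6: UPDATE b=23 (pending; pending now {b=23, d=16, e=11})
Op 7: UPDATE e=2 (pending; pending now {b=23, d=16, e=2})
Op 8: UPDATE b=16 (pending; pending now {b=16, d=16, e=2})
Op 9: ROLLBACK: discarded pending ['b', 'd', 'e']; in_txn=False
Final committed: {b=7, d=12, e=7}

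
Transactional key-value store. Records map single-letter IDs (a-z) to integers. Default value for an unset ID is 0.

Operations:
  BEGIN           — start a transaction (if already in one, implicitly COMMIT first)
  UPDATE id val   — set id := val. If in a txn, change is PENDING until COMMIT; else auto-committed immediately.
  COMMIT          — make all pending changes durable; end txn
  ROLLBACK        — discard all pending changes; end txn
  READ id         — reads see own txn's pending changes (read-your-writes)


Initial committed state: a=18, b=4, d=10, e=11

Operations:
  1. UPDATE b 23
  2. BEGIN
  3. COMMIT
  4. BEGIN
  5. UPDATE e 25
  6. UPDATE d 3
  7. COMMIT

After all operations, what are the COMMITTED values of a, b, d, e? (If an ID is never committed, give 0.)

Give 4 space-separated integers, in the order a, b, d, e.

Initial committed: {a=18, b=4, d=10, e=11}
Op 1: UPDATE b=23 (auto-commit; committed b=23)
Op 2: BEGIN: in_txn=True, pending={}
Op 3: COMMIT: merged [] into committed; committed now {a=18, b=23, d=10, e=11}
Op 4: BEGIN: in_txn=True, pending={}
Op 5: UPDATE e=25 (pending; pending now {e=25})
Op 6: UPDATE d=3 (pending; pending now {d=3, e=25})
Op 7: COMMIT: merged ['d', 'e'] into committed; committed now {a=18, b=23, d=3, e=25}
Final committed: {a=18, b=23, d=3, e=25}

Answer: 18 23 3 25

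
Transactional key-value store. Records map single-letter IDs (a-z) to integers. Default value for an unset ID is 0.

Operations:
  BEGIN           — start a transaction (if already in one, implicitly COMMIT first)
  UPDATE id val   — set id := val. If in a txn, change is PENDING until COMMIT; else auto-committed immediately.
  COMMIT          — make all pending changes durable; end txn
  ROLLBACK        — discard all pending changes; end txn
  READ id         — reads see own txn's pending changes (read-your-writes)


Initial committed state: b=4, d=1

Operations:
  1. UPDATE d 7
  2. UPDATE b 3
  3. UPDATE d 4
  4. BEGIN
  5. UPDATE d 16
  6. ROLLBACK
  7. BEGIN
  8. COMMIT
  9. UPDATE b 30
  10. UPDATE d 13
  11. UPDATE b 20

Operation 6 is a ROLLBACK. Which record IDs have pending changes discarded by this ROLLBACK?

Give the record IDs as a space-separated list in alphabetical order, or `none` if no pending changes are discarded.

Answer: d

Derivation:
Initial committed: {b=4, d=1}
Op 1: UPDATE d=7 (auto-commit; committed d=7)
Op 2: UPDATE b=3 (auto-commit; committed b=3)
Op 3: UPDATE d=4 (auto-commit; committed d=4)
Op 4: BEGIN: in_txn=True, pending={}
Op 5: UPDATE d=16 (pending; pending now {d=16})
Op 6: ROLLBACK: discarded pending ['d']; in_txn=False
Op 7: BEGIN: in_txn=True, pending={}
Op 8: COMMIT: merged [] into committed; committed now {b=3, d=4}
Op 9: UPDATE b=30 (auto-commit; committed b=30)
Op 10: UPDATE d=13 (auto-commit; committed d=13)
Op 11: UPDATE b=20 (auto-commit; committed b=20)
ROLLBACK at op 6 discards: ['d']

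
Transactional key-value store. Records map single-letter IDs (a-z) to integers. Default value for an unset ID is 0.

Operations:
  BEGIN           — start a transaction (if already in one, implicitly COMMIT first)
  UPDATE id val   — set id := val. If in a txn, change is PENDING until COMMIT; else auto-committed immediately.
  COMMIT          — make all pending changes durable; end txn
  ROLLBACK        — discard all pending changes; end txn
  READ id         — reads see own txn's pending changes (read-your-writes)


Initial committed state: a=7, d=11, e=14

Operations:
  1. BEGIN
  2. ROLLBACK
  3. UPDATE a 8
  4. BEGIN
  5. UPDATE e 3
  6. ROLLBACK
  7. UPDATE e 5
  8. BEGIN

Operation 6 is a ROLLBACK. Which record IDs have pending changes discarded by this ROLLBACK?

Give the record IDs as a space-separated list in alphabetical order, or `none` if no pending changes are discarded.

Initial committed: {a=7, d=11, e=14}
Op 1: BEGIN: in_txn=True, pending={}
Op 2: ROLLBACK: discarded pending []; in_txn=False
Op 3: UPDATE a=8 (auto-commit; committed a=8)
Op 4: BEGIN: in_txn=True, pending={}
Op 5: UPDATE e=3 (pending; pending now {e=3})
Op 6: ROLLBACK: discarded pending ['e']; in_txn=False
Op 7: UPDATE e=5 (auto-commit; committed e=5)
Op 8: BEGIN: in_txn=True, pending={}
ROLLBACK at op 6 discards: ['e']

Answer: e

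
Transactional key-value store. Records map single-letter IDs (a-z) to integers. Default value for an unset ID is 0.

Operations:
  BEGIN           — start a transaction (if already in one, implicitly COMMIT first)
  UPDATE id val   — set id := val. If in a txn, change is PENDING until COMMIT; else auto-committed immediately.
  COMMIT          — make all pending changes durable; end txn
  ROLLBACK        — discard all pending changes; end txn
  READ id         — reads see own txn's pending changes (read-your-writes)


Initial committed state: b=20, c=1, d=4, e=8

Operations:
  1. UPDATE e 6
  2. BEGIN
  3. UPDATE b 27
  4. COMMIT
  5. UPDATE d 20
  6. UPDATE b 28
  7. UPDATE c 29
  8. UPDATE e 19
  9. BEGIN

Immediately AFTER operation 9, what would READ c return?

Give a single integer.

Initial committed: {b=20, c=1, d=4, e=8}
Op 1: UPDATE e=6 (auto-commit; committed e=6)
Op 2: BEGIN: in_txn=True, pending={}
Op 3: UPDATE b=27 (pending; pending now {b=27})
Op 4: COMMIT: merged ['b'] into committed; committed now {b=27, c=1, d=4, e=6}
Op 5: UPDATE d=20 (auto-commit; committed d=20)
Op 6: UPDATE b=28 (auto-commit; committed b=28)
Op 7: UPDATE c=29 (auto-commit; committed c=29)
Op 8: UPDATE e=19 (auto-commit; committed e=19)
Op 9: BEGIN: in_txn=True, pending={}
After op 9: visible(c) = 29 (pending={}, committed={b=28, c=29, d=20, e=19})

Answer: 29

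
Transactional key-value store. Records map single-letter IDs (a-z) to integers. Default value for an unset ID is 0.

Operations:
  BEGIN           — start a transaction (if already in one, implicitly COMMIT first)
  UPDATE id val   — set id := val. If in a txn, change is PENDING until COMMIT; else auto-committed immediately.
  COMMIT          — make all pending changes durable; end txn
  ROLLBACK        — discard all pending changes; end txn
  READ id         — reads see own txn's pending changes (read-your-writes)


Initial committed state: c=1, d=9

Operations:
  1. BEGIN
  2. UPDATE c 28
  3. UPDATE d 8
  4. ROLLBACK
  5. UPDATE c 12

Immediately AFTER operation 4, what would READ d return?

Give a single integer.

Answer: 9

Derivation:
Initial committed: {c=1, d=9}
Op 1: BEGIN: in_txn=True, pending={}
Op 2: UPDATE c=28 (pending; pending now {c=28})
Op 3: UPDATE d=8 (pending; pending now {c=28, d=8})
Op 4: ROLLBACK: discarded pending ['c', 'd']; in_txn=False
After op 4: visible(d) = 9 (pending={}, committed={c=1, d=9})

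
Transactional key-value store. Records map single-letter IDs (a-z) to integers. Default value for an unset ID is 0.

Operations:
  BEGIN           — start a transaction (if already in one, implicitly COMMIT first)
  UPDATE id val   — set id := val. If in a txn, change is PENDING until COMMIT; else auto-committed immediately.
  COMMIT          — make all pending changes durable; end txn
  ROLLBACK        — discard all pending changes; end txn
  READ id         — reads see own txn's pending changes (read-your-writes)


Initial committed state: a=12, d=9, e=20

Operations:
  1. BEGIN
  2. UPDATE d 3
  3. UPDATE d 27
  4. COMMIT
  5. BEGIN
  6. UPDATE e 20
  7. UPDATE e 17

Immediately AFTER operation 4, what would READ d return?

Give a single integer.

Initial committed: {a=12, d=9, e=20}
Op 1: BEGIN: in_txn=True, pending={}
Op 2: UPDATE d=3 (pending; pending now {d=3})
Op 3: UPDATE d=27 (pending; pending now {d=27})
Op 4: COMMIT: merged ['d'] into committed; committed now {a=12, d=27, e=20}
After op 4: visible(d) = 27 (pending={}, committed={a=12, d=27, e=20})

Answer: 27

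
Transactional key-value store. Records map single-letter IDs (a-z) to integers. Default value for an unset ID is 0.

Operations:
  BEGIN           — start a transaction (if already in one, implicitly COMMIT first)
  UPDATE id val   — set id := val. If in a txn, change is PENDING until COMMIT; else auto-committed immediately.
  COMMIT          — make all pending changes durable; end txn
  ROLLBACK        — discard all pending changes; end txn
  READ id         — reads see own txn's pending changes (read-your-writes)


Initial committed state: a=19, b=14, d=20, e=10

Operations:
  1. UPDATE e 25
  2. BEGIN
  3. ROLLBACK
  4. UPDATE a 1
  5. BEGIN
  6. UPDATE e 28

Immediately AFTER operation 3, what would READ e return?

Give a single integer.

Initial committed: {a=19, b=14, d=20, e=10}
Op 1: UPDATE e=25 (auto-commit; committed e=25)
Op 2: BEGIN: in_txn=True, pending={}
Op 3: ROLLBACK: discarded pending []; in_txn=False
After op 3: visible(e) = 25 (pending={}, committed={a=19, b=14, d=20, e=25})

Answer: 25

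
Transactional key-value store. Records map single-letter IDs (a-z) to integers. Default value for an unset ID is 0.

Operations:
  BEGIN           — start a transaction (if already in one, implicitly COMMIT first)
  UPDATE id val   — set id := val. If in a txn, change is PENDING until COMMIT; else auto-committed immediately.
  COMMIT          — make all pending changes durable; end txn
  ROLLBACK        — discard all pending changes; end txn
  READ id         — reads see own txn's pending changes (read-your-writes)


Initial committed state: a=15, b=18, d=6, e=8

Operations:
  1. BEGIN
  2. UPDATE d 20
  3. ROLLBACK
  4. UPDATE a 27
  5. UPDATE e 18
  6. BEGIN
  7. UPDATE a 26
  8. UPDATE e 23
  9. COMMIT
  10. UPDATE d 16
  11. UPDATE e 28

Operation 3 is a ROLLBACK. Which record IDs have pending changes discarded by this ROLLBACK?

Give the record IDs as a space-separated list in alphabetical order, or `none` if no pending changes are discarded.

Initial committed: {a=15, b=18, d=6, e=8}
Op 1: BEGIN: in_txn=True, pending={}
Op 2: UPDATE d=20 (pending; pending now {d=20})
Op 3: ROLLBACK: discarded pending ['d']; in_txn=False
Op 4: UPDATE a=27 (auto-commit; committed a=27)
Op 5: UPDATE e=18 (auto-commit; committed e=18)
Op 6: BEGIN: in_txn=True, pending={}
Op 7: UPDATE a=26 (pending; pending now {a=26})
Op 8: UPDATE e=23 (pending; pending now {a=26, e=23})
Op 9: COMMIT: merged ['a', 'e'] into committed; committed now {a=26, b=18, d=6, e=23}
Op 10: UPDATE d=16 (auto-commit; committed d=16)
Op 11: UPDATE e=28 (auto-commit; committed e=28)
ROLLBACK at op 3 discards: ['d']

Answer: d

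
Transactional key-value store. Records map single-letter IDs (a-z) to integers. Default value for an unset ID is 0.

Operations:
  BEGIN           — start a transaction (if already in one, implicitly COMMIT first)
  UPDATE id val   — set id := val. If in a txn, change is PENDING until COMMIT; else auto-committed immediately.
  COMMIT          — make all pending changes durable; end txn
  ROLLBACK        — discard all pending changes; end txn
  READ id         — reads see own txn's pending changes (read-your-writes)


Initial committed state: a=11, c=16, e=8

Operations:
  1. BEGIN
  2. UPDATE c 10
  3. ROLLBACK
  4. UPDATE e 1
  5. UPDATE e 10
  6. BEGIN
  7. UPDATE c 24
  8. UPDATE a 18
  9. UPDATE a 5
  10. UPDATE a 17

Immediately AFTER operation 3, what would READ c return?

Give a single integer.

Initial committed: {a=11, c=16, e=8}
Op 1: BEGIN: in_txn=True, pending={}
Op 2: UPDATE c=10 (pending; pending now {c=10})
Op 3: ROLLBACK: discarded pending ['c']; in_txn=False
After op 3: visible(c) = 16 (pending={}, committed={a=11, c=16, e=8})

Answer: 16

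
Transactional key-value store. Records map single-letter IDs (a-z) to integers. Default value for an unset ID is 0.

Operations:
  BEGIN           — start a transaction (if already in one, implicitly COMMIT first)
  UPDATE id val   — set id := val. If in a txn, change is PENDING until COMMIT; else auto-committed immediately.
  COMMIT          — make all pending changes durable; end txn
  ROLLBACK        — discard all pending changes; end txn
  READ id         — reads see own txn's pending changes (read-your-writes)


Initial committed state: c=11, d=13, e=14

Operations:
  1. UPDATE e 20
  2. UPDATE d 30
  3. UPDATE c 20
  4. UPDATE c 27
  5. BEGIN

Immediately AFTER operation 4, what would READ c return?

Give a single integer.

Initial committed: {c=11, d=13, e=14}
Op 1: UPDATE e=20 (auto-commit; committed e=20)
Op 2: UPDATE d=30 (auto-commit; committed d=30)
Op 3: UPDATE c=20 (auto-commit; committed c=20)
Op 4: UPDATE c=27 (auto-commit; committed c=27)
After op 4: visible(c) = 27 (pending={}, committed={c=27, d=30, e=20})

Answer: 27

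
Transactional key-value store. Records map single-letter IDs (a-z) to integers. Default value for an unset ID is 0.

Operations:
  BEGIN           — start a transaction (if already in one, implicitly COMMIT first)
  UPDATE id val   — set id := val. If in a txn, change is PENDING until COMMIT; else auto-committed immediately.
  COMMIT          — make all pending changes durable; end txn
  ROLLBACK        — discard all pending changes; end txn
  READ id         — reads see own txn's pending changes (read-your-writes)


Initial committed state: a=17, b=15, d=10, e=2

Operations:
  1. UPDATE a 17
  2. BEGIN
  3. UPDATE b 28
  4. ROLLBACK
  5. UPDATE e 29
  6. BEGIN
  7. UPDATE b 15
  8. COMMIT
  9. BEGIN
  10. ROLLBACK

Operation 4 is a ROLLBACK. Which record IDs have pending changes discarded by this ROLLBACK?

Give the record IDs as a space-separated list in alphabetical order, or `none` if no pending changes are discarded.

Initial committed: {a=17, b=15, d=10, e=2}
Op 1: UPDATE a=17 (auto-commit; committed a=17)
Op 2: BEGIN: in_txn=True, pending={}
Op 3: UPDATE b=28 (pending; pending now {b=28})
Op 4: ROLLBACK: discarded pending ['b']; in_txn=False
Op 5: UPDATE e=29 (auto-commit; committed e=29)
Op 6: BEGIN: in_txn=True, pending={}
Op 7: UPDATE b=15 (pending; pending now {b=15})
Op 8: COMMIT: merged ['b'] into committed; committed now {a=17, b=15, d=10, e=29}
Op 9: BEGIN: in_txn=True, pending={}
Op 10: ROLLBACK: discarded pending []; in_txn=False
ROLLBACK at op 4 discards: ['b']

Answer: b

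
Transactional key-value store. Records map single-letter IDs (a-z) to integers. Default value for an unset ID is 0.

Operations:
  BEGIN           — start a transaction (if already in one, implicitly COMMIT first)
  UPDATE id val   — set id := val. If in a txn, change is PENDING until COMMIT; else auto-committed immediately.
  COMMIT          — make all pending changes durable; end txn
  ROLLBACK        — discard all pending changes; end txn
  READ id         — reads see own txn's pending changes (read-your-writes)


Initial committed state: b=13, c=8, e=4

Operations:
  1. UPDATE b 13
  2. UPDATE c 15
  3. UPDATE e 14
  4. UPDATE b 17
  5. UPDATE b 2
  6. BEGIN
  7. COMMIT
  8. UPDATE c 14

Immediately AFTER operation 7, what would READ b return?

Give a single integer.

Initial committed: {b=13, c=8, e=4}
Op 1: UPDATE b=13 (auto-commit; committed b=13)
Op 2: UPDATE c=15 (auto-commit; committed c=15)
Op 3: UPDATE e=14 (auto-commit; committed e=14)
Op 4: UPDATE b=17 (auto-commit; committed b=17)
Op 5: UPDATE b=2 (auto-commit; committed b=2)
Op 6: BEGIN: in_txn=True, pending={}
Op 7: COMMIT: merged [] into committed; committed now {b=2, c=15, e=14}
After op 7: visible(b) = 2 (pending={}, committed={b=2, c=15, e=14})

Answer: 2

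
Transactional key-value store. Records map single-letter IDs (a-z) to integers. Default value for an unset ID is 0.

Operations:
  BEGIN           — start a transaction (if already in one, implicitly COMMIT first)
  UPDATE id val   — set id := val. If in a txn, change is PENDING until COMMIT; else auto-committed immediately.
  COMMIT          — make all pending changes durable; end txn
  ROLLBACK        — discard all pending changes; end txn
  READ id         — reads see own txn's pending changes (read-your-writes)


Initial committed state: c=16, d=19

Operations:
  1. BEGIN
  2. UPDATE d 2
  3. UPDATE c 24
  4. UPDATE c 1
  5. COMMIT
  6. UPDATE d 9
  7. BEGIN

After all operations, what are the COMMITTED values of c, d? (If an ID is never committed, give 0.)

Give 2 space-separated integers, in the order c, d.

Answer: 1 9

Derivation:
Initial committed: {c=16, d=19}
Op 1: BEGIN: in_txn=True, pending={}
Op 2: UPDATE d=2 (pending; pending now {d=2})
Op 3: UPDATE c=24 (pending; pending now {c=24, d=2})
Op 4: UPDATE c=1 (pending; pending now {c=1, d=2})
Op 5: COMMIT: merged ['c', 'd'] into committed; committed now {c=1, d=2}
Op 6: UPDATE d=9 (auto-commit; committed d=9)
Op 7: BEGIN: in_txn=True, pending={}
Final committed: {c=1, d=9}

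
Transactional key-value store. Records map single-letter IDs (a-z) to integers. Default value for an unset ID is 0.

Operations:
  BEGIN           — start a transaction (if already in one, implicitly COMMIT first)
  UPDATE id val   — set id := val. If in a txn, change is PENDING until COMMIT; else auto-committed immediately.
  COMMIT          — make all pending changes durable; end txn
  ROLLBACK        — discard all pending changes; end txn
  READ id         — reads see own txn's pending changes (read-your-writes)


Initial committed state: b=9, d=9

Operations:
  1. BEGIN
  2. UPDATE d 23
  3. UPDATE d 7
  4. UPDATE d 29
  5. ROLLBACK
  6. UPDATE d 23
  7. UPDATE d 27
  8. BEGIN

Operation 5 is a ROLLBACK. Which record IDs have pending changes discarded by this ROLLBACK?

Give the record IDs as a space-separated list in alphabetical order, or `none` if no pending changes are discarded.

Answer: d

Derivation:
Initial committed: {b=9, d=9}
Op 1: BEGIN: in_txn=True, pending={}
Op 2: UPDATE d=23 (pending; pending now {d=23})
Op 3: UPDATE d=7 (pending; pending now {d=7})
Op 4: UPDATE d=29 (pending; pending now {d=29})
Op 5: ROLLBACK: discarded pending ['d']; in_txn=False
Op 6: UPDATE d=23 (auto-commit; committed d=23)
Op 7: UPDATE d=27 (auto-commit; committed d=27)
Op 8: BEGIN: in_txn=True, pending={}
ROLLBACK at op 5 discards: ['d']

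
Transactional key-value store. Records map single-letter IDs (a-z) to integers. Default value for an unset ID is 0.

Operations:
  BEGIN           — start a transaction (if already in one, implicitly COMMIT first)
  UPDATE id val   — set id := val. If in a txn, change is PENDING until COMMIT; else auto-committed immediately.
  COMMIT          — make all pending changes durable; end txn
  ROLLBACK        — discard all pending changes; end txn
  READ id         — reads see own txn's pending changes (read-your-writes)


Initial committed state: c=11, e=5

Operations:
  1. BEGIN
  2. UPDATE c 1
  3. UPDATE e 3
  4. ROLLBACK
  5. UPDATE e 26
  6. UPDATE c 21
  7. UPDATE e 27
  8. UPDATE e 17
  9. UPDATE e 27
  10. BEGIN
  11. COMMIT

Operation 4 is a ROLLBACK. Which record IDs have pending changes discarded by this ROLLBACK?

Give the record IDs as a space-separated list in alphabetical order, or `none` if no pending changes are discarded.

Initial committed: {c=11, e=5}
Op 1: BEGIN: in_txn=True, pending={}
Op 2: UPDATE c=1 (pending; pending now {c=1})
Op 3: UPDATE e=3 (pending; pending now {c=1, e=3})
Op 4: ROLLBACK: discarded pending ['c', 'e']; in_txn=False
Op 5: UPDATE e=26 (auto-commit; committed e=26)
Op 6: UPDATE c=21 (auto-commit; committed c=21)
Op 7: UPDATE e=27 (auto-commit; committed e=27)
Op 8: UPDATE e=17 (auto-commit; committed e=17)
Op 9: UPDATE e=27 (auto-commit; committed e=27)
Op 10: BEGIN: in_txn=True, pending={}
Op 11: COMMIT: merged [] into committed; committed now {c=21, e=27}
ROLLBACK at op 4 discards: ['c', 'e']

Answer: c e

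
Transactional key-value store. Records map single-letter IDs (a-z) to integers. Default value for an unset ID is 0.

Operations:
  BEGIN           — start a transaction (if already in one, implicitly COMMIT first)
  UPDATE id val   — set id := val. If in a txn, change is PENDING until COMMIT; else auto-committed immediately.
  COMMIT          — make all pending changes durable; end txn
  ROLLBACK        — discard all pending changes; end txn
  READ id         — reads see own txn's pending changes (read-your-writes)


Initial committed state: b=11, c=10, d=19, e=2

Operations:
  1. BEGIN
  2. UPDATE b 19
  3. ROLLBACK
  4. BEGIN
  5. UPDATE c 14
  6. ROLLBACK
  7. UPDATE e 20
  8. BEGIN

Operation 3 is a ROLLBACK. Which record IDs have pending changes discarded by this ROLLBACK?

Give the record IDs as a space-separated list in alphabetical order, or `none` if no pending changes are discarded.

Initial committed: {b=11, c=10, d=19, e=2}
Op 1: BEGIN: in_txn=True, pending={}
Op 2: UPDATE b=19 (pending; pending now {b=19})
Op 3: ROLLBACK: discarded pending ['b']; in_txn=False
Op 4: BEGIN: in_txn=True, pending={}
Op 5: UPDATE c=14 (pending; pending now {c=14})
Op 6: ROLLBACK: discarded pending ['c']; in_txn=False
Op 7: UPDATE e=20 (auto-commit; committed e=20)
Op 8: BEGIN: in_txn=True, pending={}
ROLLBACK at op 3 discards: ['b']

Answer: b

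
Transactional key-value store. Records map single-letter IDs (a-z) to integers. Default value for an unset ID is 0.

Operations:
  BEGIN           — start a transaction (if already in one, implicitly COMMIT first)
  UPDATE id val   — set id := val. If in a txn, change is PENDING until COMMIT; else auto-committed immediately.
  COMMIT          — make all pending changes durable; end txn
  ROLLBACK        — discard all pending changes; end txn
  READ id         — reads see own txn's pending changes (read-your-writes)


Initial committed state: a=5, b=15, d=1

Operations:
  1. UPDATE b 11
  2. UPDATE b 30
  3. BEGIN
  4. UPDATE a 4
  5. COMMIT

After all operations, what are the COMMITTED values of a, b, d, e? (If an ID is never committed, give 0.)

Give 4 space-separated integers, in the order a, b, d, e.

Answer: 4 30 1 0

Derivation:
Initial committed: {a=5, b=15, d=1}
Op 1: UPDATE b=11 (auto-commit; committed b=11)
Op 2: UPDATE b=30 (auto-commit; committed b=30)
Op 3: BEGIN: in_txn=True, pending={}
Op 4: UPDATE a=4 (pending; pending now {a=4})
Op 5: COMMIT: merged ['a'] into committed; committed now {a=4, b=30, d=1}
Final committed: {a=4, b=30, d=1}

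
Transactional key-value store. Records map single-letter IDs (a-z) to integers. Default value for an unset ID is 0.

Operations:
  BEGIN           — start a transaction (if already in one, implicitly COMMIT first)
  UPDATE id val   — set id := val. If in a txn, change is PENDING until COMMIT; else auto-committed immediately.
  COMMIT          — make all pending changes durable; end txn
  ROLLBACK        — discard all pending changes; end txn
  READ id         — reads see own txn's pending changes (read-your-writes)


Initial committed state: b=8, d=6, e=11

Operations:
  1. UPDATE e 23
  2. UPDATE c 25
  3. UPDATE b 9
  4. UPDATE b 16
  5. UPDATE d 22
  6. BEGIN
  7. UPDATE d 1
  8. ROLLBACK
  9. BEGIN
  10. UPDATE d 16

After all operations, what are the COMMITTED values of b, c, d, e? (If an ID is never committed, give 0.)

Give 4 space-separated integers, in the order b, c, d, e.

Initial committed: {b=8, d=6, e=11}
Op 1: UPDATE e=23 (auto-commit; committed e=23)
Op 2: UPDATE c=25 (auto-commit; committed c=25)
Op 3: UPDATE b=9 (auto-commit; committed b=9)
Op 4: UPDATE b=16 (auto-commit; committed b=16)
Op 5: UPDATE d=22 (auto-commit; committed d=22)
Op 6: BEGIN: in_txn=True, pending={}
Op 7: UPDATE d=1 (pending; pending now {d=1})
Op 8: ROLLBACK: discarded pending ['d']; in_txn=False
Op 9: BEGIN: in_txn=True, pending={}
Op 10: UPDATE d=16 (pending; pending now {d=16})
Final committed: {b=16, c=25, d=22, e=23}

Answer: 16 25 22 23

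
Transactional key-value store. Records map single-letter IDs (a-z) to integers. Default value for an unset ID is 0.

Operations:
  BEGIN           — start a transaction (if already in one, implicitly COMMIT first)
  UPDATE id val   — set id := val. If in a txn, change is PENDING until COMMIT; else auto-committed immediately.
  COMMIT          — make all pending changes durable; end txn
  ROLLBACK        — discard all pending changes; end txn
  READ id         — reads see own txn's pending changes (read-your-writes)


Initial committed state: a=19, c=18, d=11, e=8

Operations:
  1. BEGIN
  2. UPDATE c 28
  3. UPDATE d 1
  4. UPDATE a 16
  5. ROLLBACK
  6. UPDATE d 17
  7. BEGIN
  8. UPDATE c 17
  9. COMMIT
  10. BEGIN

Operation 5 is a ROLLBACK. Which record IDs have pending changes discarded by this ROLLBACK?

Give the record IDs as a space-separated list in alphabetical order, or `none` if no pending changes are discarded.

Answer: a c d

Derivation:
Initial committed: {a=19, c=18, d=11, e=8}
Op 1: BEGIN: in_txn=True, pending={}
Op 2: UPDATE c=28 (pending; pending now {c=28})
Op 3: UPDATE d=1 (pending; pending now {c=28, d=1})
Op 4: UPDATE a=16 (pending; pending now {a=16, c=28, d=1})
Op 5: ROLLBACK: discarded pending ['a', 'c', 'd']; in_txn=False
Op 6: UPDATE d=17 (auto-commit; committed d=17)
Op 7: BEGIN: in_txn=True, pending={}
Op 8: UPDATE c=17 (pending; pending now {c=17})
Op 9: COMMIT: merged ['c'] into committed; committed now {a=19, c=17, d=17, e=8}
Op 10: BEGIN: in_txn=True, pending={}
ROLLBACK at op 5 discards: ['a', 'c', 'd']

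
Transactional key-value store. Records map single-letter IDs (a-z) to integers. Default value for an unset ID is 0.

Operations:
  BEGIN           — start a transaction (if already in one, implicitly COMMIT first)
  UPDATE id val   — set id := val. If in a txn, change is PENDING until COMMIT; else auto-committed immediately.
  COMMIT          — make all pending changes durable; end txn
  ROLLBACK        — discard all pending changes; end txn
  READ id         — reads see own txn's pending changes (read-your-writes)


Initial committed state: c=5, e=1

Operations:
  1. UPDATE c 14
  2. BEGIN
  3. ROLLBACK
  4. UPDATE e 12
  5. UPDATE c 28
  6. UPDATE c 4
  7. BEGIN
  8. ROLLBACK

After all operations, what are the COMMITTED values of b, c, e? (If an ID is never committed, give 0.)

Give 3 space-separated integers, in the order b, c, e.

Initial committed: {c=5, e=1}
Op 1: UPDATE c=14 (auto-commit; committed c=14)
Op 2: BEGIN: in_txn=True, pending={}
Op 3: ROLLBACK: discarded pending []; in_txn=False
Op 4: UPDATE e=12 (auto-commit; committed e=12)
Op 5: UPDATE c=28 (auto-commit; committed c=28)
Op 6: UPDATE c=4 (auto-commit; committed c=4)
Op 7: BEGIN: in_txn=True, pending={}
Op 8: ROLLBACK: discarded pending []; in_txn=False
Final committed: {c=4, e=12}

Answer: 0 4 12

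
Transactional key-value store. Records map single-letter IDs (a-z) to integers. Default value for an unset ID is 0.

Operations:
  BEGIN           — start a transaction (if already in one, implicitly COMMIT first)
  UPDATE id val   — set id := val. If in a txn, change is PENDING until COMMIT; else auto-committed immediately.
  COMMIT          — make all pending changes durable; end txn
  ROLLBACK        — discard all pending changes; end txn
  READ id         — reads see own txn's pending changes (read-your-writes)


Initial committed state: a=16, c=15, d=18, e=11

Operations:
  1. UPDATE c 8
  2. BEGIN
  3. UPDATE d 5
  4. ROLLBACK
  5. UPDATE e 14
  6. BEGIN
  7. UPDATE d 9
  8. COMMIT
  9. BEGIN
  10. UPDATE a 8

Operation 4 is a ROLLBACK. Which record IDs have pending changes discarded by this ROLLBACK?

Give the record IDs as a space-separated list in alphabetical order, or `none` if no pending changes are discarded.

Answer: d

Derivation:
Initial committed: {a=16, c=15, d=18, e=11}
Op 1: UPDATE c=8 (auto-commit; committed c=8)
Op 2: BEGIN: in_txn=True, pending={}
Op 3: UPDATE d=5 (pending; pending now {d=5})
Op 4: ROLLBACK: discarded pending ['d']; in_txn=False
Op 5: UPDATE e=14 (auto-commit; committed e=14)
Op 6: BEGIN: in_txn=True, pending={}
Op 7: UPDATE d=9 (pending; pending now {d=9})
Op 8: COMMIT: merged ['d'] into committed; committed now {a=16, c=8, d=9, e=14}
Op 9: BEGIN: in_txn=True, pending={}
Op 10: UPDATE a=8 (pending; pending now {a=8})
ROLLBACK at op 4 discards: ['d']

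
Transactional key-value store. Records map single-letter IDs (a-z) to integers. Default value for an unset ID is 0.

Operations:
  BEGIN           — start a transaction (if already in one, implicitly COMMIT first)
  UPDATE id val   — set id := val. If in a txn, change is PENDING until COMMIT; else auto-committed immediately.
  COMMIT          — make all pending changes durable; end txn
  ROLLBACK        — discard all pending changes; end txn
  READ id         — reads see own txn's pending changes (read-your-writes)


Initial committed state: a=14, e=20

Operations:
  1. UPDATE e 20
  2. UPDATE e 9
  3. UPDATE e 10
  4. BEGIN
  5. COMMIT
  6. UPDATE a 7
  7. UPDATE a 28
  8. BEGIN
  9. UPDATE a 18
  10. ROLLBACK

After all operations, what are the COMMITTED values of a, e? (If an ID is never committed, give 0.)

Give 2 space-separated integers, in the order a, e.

Initial committed: {a=14, e=20}
Op 1: UPDATE e=20 (auto-commit; committed e=20)
Op 2: UPDATE e=9 (auto-commit; committed e=9)
Op 3: UPDATE e=10 (auto-commit; committed e=10)
Op 4: BEGIN: in_txn=True, pending={}
Op 5: COMMIT: merged [] into committed; committed now {a=14, e=10}
Op 6: UPDATE a=7 (auto-commit; committed a=7)
Op 7: UPDATE a=28 (auto-commit; committed a=28)
Op 8: BEGIN: in_txn=True, pending={}
Op 9: UPDATE a=18 (pending; pending now {a=18})
Op 10: ROLLBACK: discarded pending ['a']; in_txn=False
Final committed: {a=28, e=10}

Answer: 28 10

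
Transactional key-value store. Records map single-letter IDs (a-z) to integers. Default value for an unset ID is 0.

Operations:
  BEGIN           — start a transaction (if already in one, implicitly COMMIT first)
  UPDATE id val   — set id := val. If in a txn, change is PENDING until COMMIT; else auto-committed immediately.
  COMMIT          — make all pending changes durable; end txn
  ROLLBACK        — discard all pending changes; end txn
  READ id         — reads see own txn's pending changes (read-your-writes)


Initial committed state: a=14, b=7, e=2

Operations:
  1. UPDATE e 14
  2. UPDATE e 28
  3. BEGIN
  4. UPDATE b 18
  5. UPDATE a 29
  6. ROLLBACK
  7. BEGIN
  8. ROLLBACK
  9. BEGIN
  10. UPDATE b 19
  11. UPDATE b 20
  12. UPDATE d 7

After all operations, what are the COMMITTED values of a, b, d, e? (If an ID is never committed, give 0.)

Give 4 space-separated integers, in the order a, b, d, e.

Initial committed: {a=14, b=7, e=2}
Op 1: UPDATE e=14 (auto-commit; committed e=14)
Op 2: UPDATE e=28 (auto-commit; committed e=28)
Op 3: BEGIN: in_txn=True, pending={}
Op 4: UPDATE b=18 (pending; pending now {b=18})
Op 5: UPDATE a=29 (pending; pending now {a=29, b=18})
Op 6: ROLLBACK: discarded pending ['a', 'b']; in_txn=False
Op 7: BEGIN: in_txn=True, pending={}
Op 8: ROLLBACK: discarded pending []; in_txn=False
Op 9: BEGIN: in_txn=True, pending={}
Op 10: UPDATE b=19 (pending; pending now {b=19})
Op 11: UPDATE b=20 (pending; pending now {b=20})
Op 12: UPDATE d=7 (pending; pending now {b=20, d=7})
Final committed: {a=14, b=7, e=28}

Answer: 14 7 0 28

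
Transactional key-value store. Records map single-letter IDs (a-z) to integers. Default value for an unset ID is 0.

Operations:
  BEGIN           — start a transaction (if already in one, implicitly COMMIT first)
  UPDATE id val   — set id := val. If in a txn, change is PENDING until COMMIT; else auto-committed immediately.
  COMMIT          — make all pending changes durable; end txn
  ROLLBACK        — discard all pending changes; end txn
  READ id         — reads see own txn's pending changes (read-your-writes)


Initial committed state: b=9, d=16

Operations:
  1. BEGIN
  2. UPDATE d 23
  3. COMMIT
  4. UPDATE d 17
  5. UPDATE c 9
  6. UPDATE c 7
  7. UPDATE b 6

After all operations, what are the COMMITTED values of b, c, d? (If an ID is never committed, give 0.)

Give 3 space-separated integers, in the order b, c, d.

Initial committed: {b=9, d=16}
Op 1: BEGIN: in_txn=True, pending={}
Op 2: UPDATE d=23 (pending; pending now {d=23})
Op 3: COMMIT: merged ['d'] into committed; committed now {b=9, d=23}
Op 4: UPDATE d=17 (auto-commit; committed d=17)
Op 5: UPDATE c=9 (auto-commit; committed c=9)
Op 6: UPDATE c=7 (auto-commit; committed c=7)
Op 7: UPDATE b=6 (auto-commit; committed b=6)
Final committed: {b=6, c=7, d=17}

Answer: 6 7 17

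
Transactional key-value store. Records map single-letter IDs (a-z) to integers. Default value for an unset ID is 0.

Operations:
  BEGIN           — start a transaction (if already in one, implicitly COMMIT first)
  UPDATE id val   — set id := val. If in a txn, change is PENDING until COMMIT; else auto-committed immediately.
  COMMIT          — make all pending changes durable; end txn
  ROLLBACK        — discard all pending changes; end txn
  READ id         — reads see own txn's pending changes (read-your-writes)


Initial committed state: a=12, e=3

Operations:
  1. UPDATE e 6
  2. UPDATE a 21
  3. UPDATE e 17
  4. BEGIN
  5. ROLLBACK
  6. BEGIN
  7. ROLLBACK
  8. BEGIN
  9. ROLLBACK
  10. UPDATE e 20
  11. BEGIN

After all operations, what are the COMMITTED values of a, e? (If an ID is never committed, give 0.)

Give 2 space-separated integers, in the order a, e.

Initial committed: {a=12, e=3}
Op 1: UPDATE e=6 (auto-commit; committed e=6)
Op 2: UPDATE a=21 (auto-commit; committed a=21)
Op 3: UPDATE e=17 (auto-commit; committed e=17)
Op 4: BEGIN: in_txn=True, pending={}
Op 5: ROLLBACK: discarded pending []; in_txn=False
Op 6: BEGIN: in_txn=True, pending={}
Op 7: ROLLBACK: discarded pending []; in_txn=False
Op 8: BEGIN: in_txn=True, pending={}
Op 9: ROLLBACK: discarded pending []; in_txn=False
Op 10: UPDATE e=20 (auto-commit; committed e=20)
Op 11: BEGIN: in_txn=True, pending={}
Final committed: {a=21, e=20}

Answer: 21 20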